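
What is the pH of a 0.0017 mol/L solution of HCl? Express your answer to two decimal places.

HCl is a strong acid and dissociates completely, so [H+] = 0.0017 M.
pH = -log(0.0017) = 2.77

pH = 2.77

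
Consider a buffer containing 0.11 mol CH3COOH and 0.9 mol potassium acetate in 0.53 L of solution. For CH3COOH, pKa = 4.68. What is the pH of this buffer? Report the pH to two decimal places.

pH = pKa + log([A⁻]/[HA]) = 4.68 + log(0.9/0.11)
pH = 4.68 + (+0.913) = 5.59

pH = 5.59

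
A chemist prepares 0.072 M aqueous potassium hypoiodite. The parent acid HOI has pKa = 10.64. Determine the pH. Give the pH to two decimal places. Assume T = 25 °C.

OI- is the conjugate base of the weak acid HOI.
Ka = 10^(−10.64) = 2.29 × 10^-11
Kb = Kw/Ka = 1.0×10^-14 / 2.29 × 10^-11 = 4.37 × 10^-4
Kb = [OH-]²/(0.072 − [OH-]) = 4.37 × 10^-4
[OH-] is not negligible relative to C₀; solve [OH-]² + 0.000437·[OH-] − 3.15e-05 = 0.
[OH-] = (−Kb + √(Kb² + 4·Kb·C₀))/2 = 5.40 × 10^-3 M
pOH = 2.27, so pH = 14.00 − pOH = 11.73

pH = 11.73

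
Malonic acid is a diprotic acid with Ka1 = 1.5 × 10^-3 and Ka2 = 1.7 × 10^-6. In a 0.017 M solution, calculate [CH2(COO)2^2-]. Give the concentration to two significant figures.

1.7 × 10^-6 M

First ionization gives [H+] ≈ [CH2(COOH)COO-] = 4.36 × 10^-3 M.
Second step: Ka2 = [H+][CH2(COO)2^2-]/[CH2(COOH)COO-] ≈ [CH2(COO)2^2-] (since [H+] ≈ [CH2(COOH)COO-]).
So [CH2(COO)2^2-] ≈ Ka2.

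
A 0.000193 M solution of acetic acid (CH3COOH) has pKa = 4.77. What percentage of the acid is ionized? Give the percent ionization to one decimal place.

CH3COOH ⇌ CH3COO- + H+; let x = [H+] at equilibrium.
Ka = 10^(−4.77) = 1.70 × 10^-5
Solve x² + 1.7e-05x − 3.28e-09 = 0 → x = 4.94 × 10^-5 M
Fraction ionized = 4.94 × 10^-5 / 0.000193 = 0.2560 → 25.6%

25.6%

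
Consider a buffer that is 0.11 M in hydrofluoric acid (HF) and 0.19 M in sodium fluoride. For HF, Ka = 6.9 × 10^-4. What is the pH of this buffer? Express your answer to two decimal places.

pKa = −log(6.9 × 10^-4) = 3.161
pH = pKa + log([A⁻]/[HA]) = 3.161 + log(0.19/0.11)
pH = 3.161 + (+0.237) = 3.40

pH = 3.40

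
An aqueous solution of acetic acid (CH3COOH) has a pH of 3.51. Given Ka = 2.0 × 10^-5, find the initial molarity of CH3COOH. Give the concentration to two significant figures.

C₀ = 5.1 × 10^-3 M

[H+] = 10^(-3.51) = 3.09 × 10^-4 M = x
Ka = x²/(C₀ − x) ⇒ C₀ = x + x²/Ka
C₀ = 3.09 × 10^-4 + (3.09 × 10^-4)²/(2.0 × 10^-5) = 5.08 × 10^-3 M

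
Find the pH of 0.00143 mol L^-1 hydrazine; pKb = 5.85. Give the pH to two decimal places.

N2H4 + H2O ⇌ N2H5+ + OH-
Kb = 10^(−5.85) = 1.41 × 10^-6
From the ICE table, Kb = [OH-]²/(0.00143 − [OH-]) = 1.41 × 10^-6.
Since Kb ≪ C₀, [OH-] ≈ √(Kb·C₀) = 4.49 × 10^-5 M.
pOH = 4.35, so pH = 14.00 − pOH = 9.65

pH = 9.65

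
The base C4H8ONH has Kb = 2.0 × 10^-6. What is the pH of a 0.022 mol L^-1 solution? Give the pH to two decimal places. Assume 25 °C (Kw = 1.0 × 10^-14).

C4H8ONH + H2O ⇌ C4H8ONH2+ + OH-
Kb = [OH-]²/(0.022 − [OH-]) = 2.0 × 10^-6
Neglecting [OH-] in the denominator: [OH-] = √(2.0 × 10^-6 × 0.022) = 2.10 × 10^-4 M
Check: 0.95% ionized — well under 5%, approximation valid.
pOH = −log(2.10 × 10^-4) = 3.68; pH = 14.00 − 3.68 = 10.32

pH = 10.32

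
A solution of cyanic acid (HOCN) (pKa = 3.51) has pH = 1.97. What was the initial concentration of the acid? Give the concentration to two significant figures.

[H+] = 10^(-1.97) = 1.07 × 10^-2 M = x
Ka = 10^(−3.51) = 3.09 × 10^-4
Ka = x²/(C₀ − x) ⇒ C₀ = x + x²/Ka
C₀ = 1.07 × 10^-2 + (1.07 × 10^-2)²/(3.09 × 10^-4) = 3.81 × 10^-1 M

C₀ = 3.8 × 10^-1 M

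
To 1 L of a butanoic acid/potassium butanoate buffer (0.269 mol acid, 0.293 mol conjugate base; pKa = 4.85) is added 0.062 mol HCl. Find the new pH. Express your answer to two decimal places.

pH = 4.69

After neutralization: n(CH3(CH2)2COOH) = 0.331 mol, n(CH3(CH2)2COO-) = 0.231 mol.
Henderson–Hasselbalch with mole ratio 0.231/0.331: pH = 4.85 + (-0.156)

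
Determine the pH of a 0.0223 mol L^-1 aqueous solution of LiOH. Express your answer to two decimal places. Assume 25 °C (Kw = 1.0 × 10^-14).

LiOH is a strong base; [OH-] = 0.0223 M.
pOH = -log(0.0223) = 1.65
pH = 14.00 - 1.65 = 12.35

pH = 12.35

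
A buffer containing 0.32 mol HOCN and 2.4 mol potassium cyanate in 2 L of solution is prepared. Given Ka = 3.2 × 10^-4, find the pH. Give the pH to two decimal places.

pKa = −log(3.2 × 10^-4) = 3.495
pH = pKa + log([A⁻]/[HA]) = 3.495 + log(2.4/0.32)
pH = 3.495 + (+0.875) = 4.37

pH = 4.37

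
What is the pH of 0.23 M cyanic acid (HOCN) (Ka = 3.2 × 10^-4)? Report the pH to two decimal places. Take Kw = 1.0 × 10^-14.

pH = 2.07

HOCN ⇌ OCN- + H+
Let x = [H+] at equilibrium. Ka = x²/(0.23 − x).
Neglecting x in the denominator: x = √(3.2 × 10^-4 × 0.23) = 8.58 × 10^-3 M
pH = −log[H+] = −log(8.58 × 10^-3) = 2.07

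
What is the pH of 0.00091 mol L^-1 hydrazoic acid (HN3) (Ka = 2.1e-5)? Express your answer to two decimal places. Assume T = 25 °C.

pH = 3.89

HN3 ⇌ N3- + H+
Let x = [H+] at equilibrium. Ka = x²/(0.00091 − x).
The 5% rule fails; solving x² + Ka·x − Ka·C₀ = 0 exactly:
x = [−2.1e-05 + √(2.1e-05² + 7.64e-08)]/2 = 1.28 × 10^-4 M
pH = −log[H+] = −log(1.28 × 10^-4) = 3.89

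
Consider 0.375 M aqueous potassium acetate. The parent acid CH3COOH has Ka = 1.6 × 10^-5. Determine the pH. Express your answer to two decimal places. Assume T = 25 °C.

CH3COO- is the conjugate base of the weak acid CH3COOH.
Kb = Kw/Ka = 1.0×10^-14 / 1.6 × 10^-5 = 6.25 × 10^-10
Kb = [OH-]²/(0.375 − [OH-]) = 6.25 × 10^-10
Assume [OH-] ≪ 0.375: [OH-] ≈ √(6.25 × 10^-10 × 0.375) = 1.53 × 10^-5 M
([OH-]/C₀ = 0.0041% < 5%, so the approximation holds.)
pOH = −log(1.53 × 10^-5) = 4.82; pH = 14.00 − 4.82 = 9.18

pH = 9.18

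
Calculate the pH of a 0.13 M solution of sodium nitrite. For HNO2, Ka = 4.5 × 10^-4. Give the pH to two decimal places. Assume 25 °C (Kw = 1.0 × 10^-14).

NO2- is the conjugate base of the weak acid HNO2.
Kb = Kw/Ka = 1.0×10^-14 / 4.5 × 10^-4 = 2.22 × 10^-11
Kb = [OH-]²/(0.13 − [OH-]) = 2.22 × 10^-11
Since Kb ≪ C₀, [OH-] ≈ √(Kb·C₀) = 1.70 × 10^-6 M.
pOH = 5.77, so pH = 14.00 − pOH = 8.23

pH = 8.23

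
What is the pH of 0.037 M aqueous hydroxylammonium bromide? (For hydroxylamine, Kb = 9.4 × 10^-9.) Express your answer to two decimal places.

NH3OH+ is the conjugate acid of the weak base NH2OH.
Ka = Kw/Kb = 1.0×10^-14 / 9.4 × 10^-9 = 1.06 × 10^-6
From the ICE table, Ka = x²/(0.037 − x) = 1.06 × 10^-6.
Since Ka ≪ C₀, x ≈ √(Ka·C₀) = 1.98 × 10^-4 M.
Check: 0.54% ionized — well under 5%, approximation valid.
pH = −log[H+] = −log(1.98 × 10^-4) = 3.70

pH = 3.70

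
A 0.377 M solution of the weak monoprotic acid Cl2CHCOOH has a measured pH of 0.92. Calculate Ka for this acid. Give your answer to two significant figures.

Ka = 5.6 × 10^-2

[H+] = 10^(-0.92) = 1.20 × 10^-1 M
At equilibrium [HA] = 0.377 − 1.20 × 10^-1 = 2.57 × 10^-1 M
Ka = [H+][A-]/[HA] = (1.20 × 10^-1)² / 2.57 × 10^-1 = 5.6 × 10^-2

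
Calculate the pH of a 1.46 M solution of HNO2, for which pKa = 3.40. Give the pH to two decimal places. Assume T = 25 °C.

HNO2 ⇌ NO2- + H+
Ka = 10^(−3.40) = 3.98 × 10^-4
From the ICE table, Ka = [H+]²/(1.46 − [H+]) = 3.98 × 10^-4.
Since Ka ≪ C₀, [H+] ≈ √(Ka·C₀) = 2.41 × 10^-2 M.
([H+]/C₀ = 1.7% < 5%, so the approximation holds.)
pH = −log(2.41 × 10^-2) = 1.62

pH = 1.62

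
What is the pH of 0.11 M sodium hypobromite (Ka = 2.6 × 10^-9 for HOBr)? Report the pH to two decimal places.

OBr- is the conjugate base of the weak acid HOBr.
Kb = Kw/Ka = 1.0×10^-14 / 2.6 × 10^-9 = 3.85 × 10^-6
Kb = [OH-]²/(0.11 − [OH-]) = 3.85 × 10^-6
Since Kb ≪ C₀, [OH-] ≈ √(Kb·C₀) = 6.51 × 10^-4 M.
Check: 0.59% ionized — well under 5%, approximation valid.
pOH = 3.19, so pH = 14.00 − pOH = 10.81

pH = 10.81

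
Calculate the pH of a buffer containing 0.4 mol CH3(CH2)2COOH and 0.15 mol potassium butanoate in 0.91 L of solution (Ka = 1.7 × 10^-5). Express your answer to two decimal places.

pH = 4.34

pKa = −log(1.7 × 10^-5) = 4.770
pH = pKa + log([A⁻]/[HA]) = 4.770 + log(0.15/0.4)
pH = 4.770 + (-0.426) = 4.34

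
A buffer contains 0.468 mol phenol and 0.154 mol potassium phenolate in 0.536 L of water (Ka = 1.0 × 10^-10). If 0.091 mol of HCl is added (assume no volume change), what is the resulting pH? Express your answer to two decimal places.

Added H+ converts C6H5O- to C6H5OH: C6H5OH → 0.559 mol, C6H5O- → 0.063 mol.
pKa = −log(1.0 × 10^-10) = 10.000
Henderson–Hasselbalch with mole ratio 0.063/0.559: pH = 10.000 + (-0.948)

pH = 9.05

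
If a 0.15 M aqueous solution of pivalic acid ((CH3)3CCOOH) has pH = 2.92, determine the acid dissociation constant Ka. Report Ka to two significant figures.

[H+] = 10^(-2.92) = 1.20 × 10^-3 M
At equilibrium [HA] = 0.15 − 1.20 × 10^-3 = 1.49 × 10^-1 M
Ka = [H+][A-]/[HA] = (1.20 × 10^-3)² / 1.49 × 10^-1 = 9.7 × 10^-6

Ka = 9.7 × 10^-6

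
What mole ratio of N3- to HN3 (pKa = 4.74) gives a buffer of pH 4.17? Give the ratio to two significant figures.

ratio = 0.27

pH = pKa + log(r) ⇒ log(r) = 4.17 − 4.74 = -0.57
r = [N3-]/[HN3] = 10^(-0.57) = 0.269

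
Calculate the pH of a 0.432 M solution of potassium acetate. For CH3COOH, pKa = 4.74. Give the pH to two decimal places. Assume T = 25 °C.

CH3COO- is the conjugate base of the weak acid CH3COOH.
Ka = 10^(−4.74) = 1.82 × 10^-5
Kb = Kw/Ka = 1.0×10^-14 / 1.82 × 10^-5 = 5.49 × 10^-10
From the ICE table, Kb = [OH-]²/(0.432 − [OH-]) = 5.49 × 10^-10.
Assume [OH-] ≪ 0.432: [OH-] ≈ √(5.49 × 10^-10 × 0.432) = 1.54 × 10^-5 M
pOH = −log(1.54 × 10^-5) = 4.81; pH = 14.00 − 4.81 = 9.19

pH = 9.19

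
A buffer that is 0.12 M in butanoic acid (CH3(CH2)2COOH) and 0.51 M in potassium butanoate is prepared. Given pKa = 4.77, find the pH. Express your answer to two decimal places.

pH = 5.40

Using pH = pKa + log([base]/[acid]) with [base]/[acid] = 0.51/0.12:
pH = 4.77 + (+0.628) = 5.40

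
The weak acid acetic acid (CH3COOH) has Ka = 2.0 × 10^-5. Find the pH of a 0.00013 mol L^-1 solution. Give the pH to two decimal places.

CH3COOH ⇌ CH3COO- + H+
From the ICE table, Ka = [H+]²/(0.00013 − [H+]) = 2.0 × 10^-5.
The 5% rule fails; solving [H+]² + Ka·[H+] − Ka·C₀ = 0 exactly:
[H+] = (−Ka + √(Ka² + 4·Ka·C₀))/2 = 4.20 × 10^-5 M
pH = −log[H+] = −log(4.20 × 10^-5) = 4.38

pH = 4.38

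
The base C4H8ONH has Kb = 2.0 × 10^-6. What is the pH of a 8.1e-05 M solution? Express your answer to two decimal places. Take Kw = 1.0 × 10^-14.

pH = 9.07

C4H8ONH + H2O ⇌ C4H8ONH2+ + OH-
Kb = [OH-]²/(8.1e-05 − [OH-]) = 2.0 × 10^-6
Here C₀/Kb ≈ 40.5, so the small-[OH-] approximation fails. Use the quadratic:
[OH-] = [−2e-06 + √(2e-06² + 6.48e-10)]/2 = 1.18 × 10^-5 M
pOH = −log(1.18 × 10^-5) = 4.93; pH = 14.00 − 4.93 = 9.07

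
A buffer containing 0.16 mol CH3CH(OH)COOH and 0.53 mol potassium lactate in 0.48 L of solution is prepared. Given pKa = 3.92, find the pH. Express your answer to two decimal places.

pH = pKa + log([A⁻]/[HA]) = 3.92 + log(0.53/0.16)
pH = 3.92 + (+0.520) = 4.44

pH = 4.44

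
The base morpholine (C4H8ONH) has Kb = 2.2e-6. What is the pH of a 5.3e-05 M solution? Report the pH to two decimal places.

pH = 8.99

C4H8ONH + H2O ⇌ C4H8ONH2+ + OH-
Kb = [OH-]²/(5.3e-05 − [OH-]) = 2.2 × 10^-6
The 5% rule fails; solving [OH-]² + Kb·[OH-] − Kb·C₀ = 0 exactly:
[OH-] = [−2.2e-06 + √(2.2e-06² + 4.66e-10)]/2 = 9.75 × 10^-6 M
pOH = 5.01, so pH = 14.00 − pOH = 8.99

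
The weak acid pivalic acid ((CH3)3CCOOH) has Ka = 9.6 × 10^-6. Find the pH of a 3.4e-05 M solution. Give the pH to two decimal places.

(CH3)3CCOOH ⇌ (CH3)3CCOO- + H+
From the ICE table, Ka = [H+]²/(3.4e-05 − [H+]) = 9.6 × 10^-6.
The 5% rule fails; solving [H+]² + Ka·[H+] − Ka·C₀ = 0 exactly:
[H+] = [−9.6e-06 + √(9.6e-06² + 1.31e-09)]/2 = 1.39 × 10^-5 M
pH = −log[H+] = −log(1.39 × 10^-5) = 4.86

pH = 4.86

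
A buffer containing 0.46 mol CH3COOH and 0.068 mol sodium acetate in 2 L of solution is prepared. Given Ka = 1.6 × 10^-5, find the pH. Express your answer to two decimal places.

pH = 3.97

pKa = −log(1.6 × 10^-5) = 4.796
Henderson–Hasselbalch: pH = pKa + log([CH3COO-]/[CH3COOH]) = 4.796 + log(0.068/0.46)
pH = 4.796 + (-0.830) = 3.97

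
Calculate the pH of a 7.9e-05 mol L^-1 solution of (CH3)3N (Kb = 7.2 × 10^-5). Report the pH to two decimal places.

(CH3)3N + H2O ⇌ (CH3)3NH+ + OH-
Kb = [OH-]²/(7.9e-05 − [OH-]) = 7.2 × 10^-5
[OH-] is not negligible relative to C₀; solve [OH-]² + 7.2e-05·[OH-] − 5.69e-09 = 0.
[OH-] = (−Kb + √(Kb² + 4·Kb·C₀))/2 = 4.76 × 10^-5 M
pOH = −log(4.76 × 10^-5) = 4.32; pH = 14.00 − 4.32 = 9.68

pH = 9.68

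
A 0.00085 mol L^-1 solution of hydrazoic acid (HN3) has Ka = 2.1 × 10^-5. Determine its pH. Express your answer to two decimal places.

pH = 3.91

HN3 ⇌ N3- + H+
From the ICE table, Ka = [H+]²/(0.00085 − [H+]) = 2.1 × 10^-5.
The 5% rule fails; solving [H+]² + Ka·[H+] − Ka·C₀ = 0 exactly:
[H+] = [−2.1e-05 + √(2.1e-05² + 7.14e-08)]/2 = 1.24 × 10^-4 M
pH = −log(1.24 × 10^-4) = 3.91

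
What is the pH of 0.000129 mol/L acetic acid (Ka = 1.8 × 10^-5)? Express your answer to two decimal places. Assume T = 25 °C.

CH3COOH ⇌ CH3COO- + H+
From the ICE table, Ka = [H+]²/(0.000129 − [H+]) = 1.8 × 10^-5.
[H+] is not negligible relative to C₀; solve [H+]² + 1.8e-05·[H+] − 2.32e-09 = 0.
[H+] = (−Ka + √(Ka² + 4·Ka·C₀))/2 = 4.00 × 10^-5 M
pH = −log(4.00 × 10^-5) = 4.40

pH = 4.40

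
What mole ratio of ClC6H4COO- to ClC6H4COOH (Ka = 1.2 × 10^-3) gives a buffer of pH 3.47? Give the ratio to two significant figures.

ratio = 3.5

pKa = -log(1.2 × 10^-3) = 2.921
pH = pKa + log(r) ⇒ log(r) = 3.47 − 2.921 = +0.549
r = [ClC6H4COO-]/[ClC6H4COOH] = 10^(+0.549) = 3.54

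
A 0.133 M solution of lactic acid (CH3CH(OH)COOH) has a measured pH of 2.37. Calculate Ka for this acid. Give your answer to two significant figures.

Ka = 1.4 × 10^-4

[H+] = 10^(-2.37) = 4.27 × 10^-3 M
At equilibrium [HA] = 0.133 − 4.27 × 10^-3 = 1.29 × 10^-1 M
Ka = [H+][A-]/[HA] = (4.27 × 10^-3)² / 1.29 × 10^-1 = 1.4 × 10^-4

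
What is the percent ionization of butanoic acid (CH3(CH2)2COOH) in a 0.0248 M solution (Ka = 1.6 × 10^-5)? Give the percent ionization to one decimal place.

CH3(CH2)2COOH ⇌ CH3(CH2)2COO- + H+; let x = [H+] at equilibrium.
x ≈ √(Ka·C₀) = √(1.6 × 10^-5 × 0.0248) = 6.30 × 10^-4 M
% ionization = x/C₀ × 100% = 6.30 × 10^-4/0.0248 × 100% = 2.5%

2.5%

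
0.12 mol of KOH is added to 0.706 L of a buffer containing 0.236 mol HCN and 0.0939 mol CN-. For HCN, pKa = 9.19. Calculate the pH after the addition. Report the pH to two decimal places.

pH = 9.46

OH- converts HCN to CN-: HCN → 0.116 mol, CN- → 0.214 mol.
pH = pKa + log(n_CN-/n_HCN) = 9.19 + log(0.214/0.116) = 9.19 + (+0.266)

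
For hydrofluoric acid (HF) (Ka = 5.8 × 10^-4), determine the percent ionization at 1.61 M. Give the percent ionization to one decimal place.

1.9%

HF ⇌ F- + H+; let x = [H+] at equilibrium.
x ≈ √(Ka·C₀) = √(5.8 × 10^-4 × 1.61) = 3.06 × 10^-2 M
% ionization = x/C₀ × 100% = 3.06 × 10^-2/1.61 × 100% = 1.9%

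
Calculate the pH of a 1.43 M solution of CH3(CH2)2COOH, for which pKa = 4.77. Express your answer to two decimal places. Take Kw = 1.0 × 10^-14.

CH3(CH2)2COOH ⇌ CH3(CH2)2COO- + H+
Ka = 10^(−4.77) = 1.70 × 10^-5
From the ICE table, Ka = [H+]²/(1.43 − [H+]) = 1.70 × 10^-5.
Neglecting [H+] in the denominator: [H+] = √(1.70 × 10^-5 × 1.43) = 4.93 × 10^-3 M
pH = −log(4.93 × 10^-3) = 2.31

pH = 2.31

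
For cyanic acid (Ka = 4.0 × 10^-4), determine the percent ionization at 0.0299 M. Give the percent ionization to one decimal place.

HOCN ⇌ OCN- + H+; let x = [H+] at equilibrium.
Ka = x²/(C₀ − x); solving the quadratic gives x = 3.26 × 10^-3 M.
% ionization = x/C₀ × 100% = 3.26 × 10^-3/0.0299 × 100% = 10.9%

10.9%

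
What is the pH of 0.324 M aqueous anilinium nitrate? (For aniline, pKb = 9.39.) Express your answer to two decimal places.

pH = 2.55

C6H5NH3+ is the conjugate acid of the weak base C6H5NH2.
Kb = 10^(−9.39) = 4.07 × 10^-10
Ka = Kw/Kb = 1.0×10^-14 / 4.07 × 10^-10 = 2.46 × 10^-5
From the ICE table, Ka = [H+]²/(0.324 − [H+]) = 2.46 × 10^-5.
Neglecting [H+] in the denominator: [H+] = √(2.46 × 10^-5 × 0.324) = 2.82 × 10^-3 M
([H+]/C₀ = 0.87% < 5%, so the approximation holds.)
pH = −log[H+] = −log(2.82 × 10^-3) = 2.55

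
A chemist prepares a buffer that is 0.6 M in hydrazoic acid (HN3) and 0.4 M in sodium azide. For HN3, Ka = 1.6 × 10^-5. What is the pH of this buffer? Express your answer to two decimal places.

pH = 4.62

pKa = −log(1.6 × 10^-5) = 4.796
pH = pKa + log([A⁻]/[HA]) = 4.796 + log(0.4/0.6)
pH = 4.796 + (-0.176) = 4.62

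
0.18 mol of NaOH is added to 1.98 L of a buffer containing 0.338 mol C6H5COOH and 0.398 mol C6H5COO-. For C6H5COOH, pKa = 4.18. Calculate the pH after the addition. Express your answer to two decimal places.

pH = 4.74

After neutralization: n(C6H5COOH) = 0.158 mol, n(C6H5COO-) = 0.578 mol.
pH = pKa + log(n_C6H5COO-/n_C6H5COOH) = 4.18 + log(0.578/0.158) = 4.18 + (+0.563)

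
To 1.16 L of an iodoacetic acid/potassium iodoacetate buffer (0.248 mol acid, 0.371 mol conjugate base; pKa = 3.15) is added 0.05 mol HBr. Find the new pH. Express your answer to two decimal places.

Added H+ converts ICH2COO- to ICH2COOH: ICH2COOH → 0.298 mol, ICH2COO- → 0.321 mol.
pH = pKa + log([A⁻]/[HA]) = 3.15 + log(0.321/0.298) = 3.15 +0.032

pH = 3.18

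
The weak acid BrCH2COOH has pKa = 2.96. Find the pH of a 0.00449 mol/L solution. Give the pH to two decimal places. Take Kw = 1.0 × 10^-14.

pH = 2.76

BrCH2COOH ⇌ BrCH2COO- + H+
Ka = 10^(−2.96) = 1.10 × 10^-3
From the ICE table, Ka = [H+]²/(0.00449 − [H+]) = 1.10 × 10^-3.
The 5% rule fails; solving [H+]² + Ka·[H+] − Ka·C₀ = 0 exactly:
[H+] = [−0.0011 + √(0.0011² + 1.98e-05)]/2 = 1.74 × 10^-3 M
pH = −log(1.74 × 10^-3) = 2.76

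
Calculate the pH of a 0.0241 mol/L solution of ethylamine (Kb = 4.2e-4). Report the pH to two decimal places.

C2H5NH2 + H2O ⇌ C2H5NH3+ + OH-
Kb = x²/(0.0241 − x) = 4.2 × 10^-4
x is not negligible relative to C₀; solve x² + 0.00042·x − 1.01e-05 = 0.
x = [−0.00042 + √(0.00042² + 4.05e-05)]/2 = 2.98 × 10^-3 M
pOH = 2.53, so pH = 14.00 − pOH = 11.47

pH = 11.47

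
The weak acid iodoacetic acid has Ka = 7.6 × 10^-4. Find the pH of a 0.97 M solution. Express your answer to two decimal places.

ICH2COOH ⇌ ICH2COO- + H+
Ka = [H+]²/(0.97 − [H+]) = 7.6 × 10^-4
Neglecting [H+] in the denominator: [H+] = √(7.6 × 10^-4 × 0.97) = 2.72 × 10^-2 M
Check: 2.8% ionized — well under 5%, approximation valid.
pH = −log[H+] = −log(2.72 × 10^-2) = 1.57

pH = 1.57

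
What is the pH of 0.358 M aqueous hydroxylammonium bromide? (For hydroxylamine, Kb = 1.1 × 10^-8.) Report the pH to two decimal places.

NH3OH+ is the conjugate acid of the weak base NH2OH.
Ka = Kw/Kb = 1.0×10^-14 / 1.1 × 10^-8 = 9.09 × 10^-7
From the ICE table, Ka = [H+]²/(0.358 − [H+]) = 9.09 × 10^-7.
Neglecting [H+] in the denominator: [H+] = √(9.09 × 10^-7 × 0.358) = 5.70 × 10^-4 M
([H+]/C₀ = 0.16% < 5%, so the approximation holds.)
pH = −log[H+] = −log(5.70 × 10^-4) = 3.24

pH = 3.24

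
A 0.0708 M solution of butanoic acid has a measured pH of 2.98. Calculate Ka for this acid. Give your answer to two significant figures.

[H+] = 10^(-2.98) = 1.05 × 10^-3 M
At equilibrium [HA] = 0.0708 − 1.05 × 10^-3 = 6.98 × 10^-2 M
Ka = [H+][A-]/[HA] = (1.05 × 10^-3)² / 6.98 × 10^-2 = 1.6 × 10^-5

Ka = 1.6 × 10^-5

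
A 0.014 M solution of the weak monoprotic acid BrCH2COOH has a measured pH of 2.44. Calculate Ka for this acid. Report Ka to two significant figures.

[H+] = 10^(-2.44) = 3.63 × 10^-3 M
At equilibrium [HA] = 0.014 − 3.63 × 10^-3 = 1.04 × 10^-2 M
Ka = [H+][A-]/[HA] = (3.63 × 10^-3)² / 1.04 × 10^-2 = 1.3 × 10^-3

Ka = 1.3 × 10^-3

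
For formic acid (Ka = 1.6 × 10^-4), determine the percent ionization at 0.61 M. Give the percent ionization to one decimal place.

1.6%

HCOOH ⇌ HCOO- + H+; let x = [H+] at equilibrium.
x ≈ √(Ka·C₀) = √(1.6 × 10^-4 × 0.61) = 9.88 × 10^-3 M
% ionization = x/C₀ × 100% = 9.88 × 10^-3/0.61 × 100% = 1.6%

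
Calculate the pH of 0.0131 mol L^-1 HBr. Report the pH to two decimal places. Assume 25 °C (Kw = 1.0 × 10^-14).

pH = 1.88

HBr is a strong acid and dissociates completely, so [H+] = 0.0131 M.
pH = -log(0.0131) = 1.88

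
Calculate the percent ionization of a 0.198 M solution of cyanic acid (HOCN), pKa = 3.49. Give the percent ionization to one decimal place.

HOCN ⇌ OCN- + H+; let x = [H+] at equilibrium.
Ka = 10^(−3.49) = 3.24 × 10^-4
x ≈ √(Ka·C₀) = √(3.24 × 10^-4 × 0.198) = 8.01 × 10^-3 M
Fraction ionized = 8.01 × 10^-3 / 0.198 = 0.0405 → 4.0%

4.0%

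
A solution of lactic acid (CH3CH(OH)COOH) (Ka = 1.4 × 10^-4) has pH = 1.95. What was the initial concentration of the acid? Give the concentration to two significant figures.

C₀ = 9.1 × 10^-1 M

[H+] = 10^(-1.95) = 1.12 × 10^-2 M = x
Ka = x²/(C₀ − x) ⇒ C₀ = x + x²/Ka
C₀ = 1.12 × 10^-2 + (1.12 × 10^-2)²/(1.4 × 10^-4) = 9.07 × 10^-1 M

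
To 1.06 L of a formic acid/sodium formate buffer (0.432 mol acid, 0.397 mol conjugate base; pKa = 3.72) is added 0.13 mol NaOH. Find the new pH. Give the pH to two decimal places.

OH- converts HCOOH to HCOO-: HCOOH → 0.302 mol, HCOO- → 0.527 mol.
Henderson–Hasselbalch with mole ratio 0.527/0.302: pH = 3.72 + (+0.242)

pH = 3.96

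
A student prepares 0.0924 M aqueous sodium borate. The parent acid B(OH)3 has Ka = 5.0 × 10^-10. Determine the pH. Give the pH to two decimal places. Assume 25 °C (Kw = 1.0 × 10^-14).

B(OH)4- is the conjugate base of the weak acid B(OH)3.
Kb = Kw/Ka = 1.0×10^-14 / 5.0 × 10^-10 = 2.00 × 10^-5
Kb = [OH-]²/(0.0924 − [OH-]) = 2.00 × 10^-5
Assume [OH-] ≪ 0.0924: [OH-] ≈ √(2.00 × 10^-5 × 0.0924) = 1.36 × 10^-3 M
([OH-]/C₀ = 1.5% < 5%, so the approximation holds.)
pOH = −log(1.36 × 10^-3) = 2.87; pH = 14.00 − 2.87 = 11.13

pH = 11.13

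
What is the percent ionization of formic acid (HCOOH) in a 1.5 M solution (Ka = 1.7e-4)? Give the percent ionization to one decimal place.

HCOOH ⇌ HCOO- + H+; let x = [H+] at equilibrium.
x ≈ √(Ka·C₀) = √(1.7 × 10^-4 × 1.5) = 1.60 × 10^-2 M
% ionization = x/C₀ × 100% = 1.60 × 10^-2/1.5 × 100% = 1.1%

1.1%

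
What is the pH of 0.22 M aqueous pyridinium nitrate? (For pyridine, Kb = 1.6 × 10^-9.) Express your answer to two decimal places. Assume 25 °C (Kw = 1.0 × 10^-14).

pH = 2.93

C5H5NH+ is the conjugate acid of the weak base C5H5N.
Ka = Kw/Kb = 1.0×10^-14 / 1.6 × 10^-9 = 6.25 × 10^-6
Ka = x²/(0.22 − x) = 6.25 × 10^-6
Neglecting x in the denominator: x = √(6.25 × 10^-6 × 0.22) = 1.17 × 10^-3 M
(x/C₀ = 0.53% < 5%, so the approximation holds.)
pH = −log(1.17 × 10^-3) = 2.93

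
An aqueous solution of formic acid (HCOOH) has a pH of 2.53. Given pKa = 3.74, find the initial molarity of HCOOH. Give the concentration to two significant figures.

C₀ = 5.1 × 10^-2 M

[H+] = 10^(-2.53) = 2.95 × 10^-3 M = x
Ka = 10^(−3.74) = 1.82 × 10^-4
Ka = x²/(C₀ − x) ⇒ C₀ = x + x²/Ka
C₀ = 2.95 × 10^-3 + (2.95 × 10^-3)²/(1.82 × 10^-4) = 5.08 × 10^-2 M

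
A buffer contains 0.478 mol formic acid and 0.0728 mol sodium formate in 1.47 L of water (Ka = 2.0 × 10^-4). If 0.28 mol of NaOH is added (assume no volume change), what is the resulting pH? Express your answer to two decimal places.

pH = 3.95

OH- converts HCOOH to HCOO-: HCOOH → 0.198 mol, HCOO- → 0.353 mol.
pKa = −log(2.0 × 10^-4) = 3.699
Henderson–Hasselbalch with mole ratio 0.353/0.198: pH = 3.699 + (+0.251)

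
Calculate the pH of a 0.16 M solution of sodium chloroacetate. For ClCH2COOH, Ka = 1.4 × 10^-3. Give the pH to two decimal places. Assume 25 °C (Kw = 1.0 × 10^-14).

pH = 8.03

ClCH2COO- is the conjugate base of the weak acid ClCH2COOH.
Kb = Kw/Ka = 1.0×10^-14 / 1.4 × 10^-3 = 7.14 × 10^-12
From the ICE table, Kb = [OH-]²/(0.16 − [OH-]) = 7.14 × 10^-12.
Neglecting [OH-] in the denominator: [OH-] = √(7.14 × 10^-12 × 0.16) = 1.07 × 10^-6 M
Check: 0.00067% ionized — well under 5%, approximation valid.
pOH = 5.97, so pH = 14.00 − pOH = 8.03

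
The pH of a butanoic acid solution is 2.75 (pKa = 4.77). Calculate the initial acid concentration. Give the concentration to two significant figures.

[H+] = 10^(-2.75) = 1.78 × 10^-3 M = x
Ka = 10^(−4.77) = 1.70 × 10^-5
Ka = x²/(C₀ − x) ⇒ C₀ = x + x²/Ka
C₀ = 1.78 × 10^-3 + (1.78 × 10^-3)²/(1.70 × 10^-5) = 1.88 × 10^-1 M

C₀ = 1.9 × 10^-1 M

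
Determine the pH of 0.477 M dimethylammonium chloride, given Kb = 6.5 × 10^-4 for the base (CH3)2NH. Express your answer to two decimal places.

pH = 5.57

(CH3)2NH2+ is the conjugate acid of the weak base (CH3)2NH.
Ka = Kw/Kb = 1.0×10^-14 / 6.5 × 10^-4 = 1.54 × 10^-11
Ka = x²/(0.477 − x) = 1.54 × 10^-11
Since Ka ≪ C₀, x ≈ √(Ka·C₀) = 2.71 × 10^-6 M.
pH = −log(2.71 × 10^-6) = 5.57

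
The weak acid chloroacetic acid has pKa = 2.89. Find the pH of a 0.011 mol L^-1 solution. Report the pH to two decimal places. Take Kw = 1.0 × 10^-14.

ClCH2COOH ⇌ ClCH2COO- + H+
Ka = 10^(−2.89) = 1.29 × 10^-3
Let x = [H+] at equilibrium. Ka = x²/(0.011 − x).
The 5% rule fails; solving x² + Ka·x − Ka·C₀ = 0 exactly:
x = [−0.00129 + √(0.00129² + 5.68e-05)]/2 = 3.18 × 10^-3 M
pH = −log(3.18 × 10^-3) = 2.50

pH = 2.50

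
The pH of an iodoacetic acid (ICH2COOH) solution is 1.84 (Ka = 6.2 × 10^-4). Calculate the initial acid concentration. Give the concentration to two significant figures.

C₀ = 3.5 × 10^-1 M

[H+] = 10^(-1.84) = 1.45 × 10^-2 M = x
Ka = x²/(C₀ − x) ⇒ C₀ = x + x²/Ka
C₀ = 1.45 × 10^-2 + (1.45 × 10^-2)²/(6.2 × 10^-4) = 3.54 × 10^-1 M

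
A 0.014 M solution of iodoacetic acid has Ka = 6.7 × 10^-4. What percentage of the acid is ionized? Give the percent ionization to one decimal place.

19.6%

ICH2COOH ⇌ ICH2COO- + H+; let x = [H+] at equilibrium.
Ka = x²/(C₀ − x); solving the quadratic gives x = 2.75 × 10^-3 M.
Fraction ionized = 2.75 × 10^-3 / 0.014 = 0.1964 → 19.6%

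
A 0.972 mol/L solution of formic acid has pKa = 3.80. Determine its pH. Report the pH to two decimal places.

HCOOH ⇌ HCOO- + H+
Ka = 10^(−3.80) = 1.58 × 10^-4
Ka = x²/(0.972 − x) = 1.58 × 10^-4
Assume x ≪ 0.972: x ≈ √(1.58 × 10^-4 × 0.972) = 1.24 × 10^-2 M
Check: 1.3% ionized — well under 5%, approximation valid.
pH = −log(1.24 × 10^-2) = 1.91

pH = 1.91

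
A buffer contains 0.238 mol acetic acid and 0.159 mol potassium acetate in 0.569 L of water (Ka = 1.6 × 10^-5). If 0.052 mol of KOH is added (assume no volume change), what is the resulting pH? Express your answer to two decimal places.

OH- converts CH3COOH to CH3COO-: CH3COOH → 0.186 mol, CH3COO- → 0.211 mol.
pKa = −log(1.6 × 10^-5) = 4.796
pH = pKa + log(n_CH3COO-/n_CH3COOH) = 4.796 + log(0.211/0.186) = 4.796 + (+0.055)

pH = 4.85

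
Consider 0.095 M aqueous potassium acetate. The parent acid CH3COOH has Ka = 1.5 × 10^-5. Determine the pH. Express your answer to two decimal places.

pH = 8.90

CH3COO- is the conjugate base of the weak acid CH3COOH.
Kb = Kw/Ka = 1.0×10^-14 / 1.5 × 10^-5 = 6.67 × 10^-10
Let x = [OH-] at equilibrium. Kb = x²/(0.095 − x).
Neglecting x in the denominator: x = √(6.67 × 10^-10 × 0.095) = 7.96 × 10^-6 M
pOH = 5.10, so pH = 14.00 − pOH = 8.90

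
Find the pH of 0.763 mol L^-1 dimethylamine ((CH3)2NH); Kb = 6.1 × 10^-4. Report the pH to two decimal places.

pH = 12.33

(CH3)2NH + H2O ⇌ (CH3)2NH2+ + OH-
From the ICE table, Kb = [OH-]²/(0.763 − [OH-]) = 6.1 × 10^-4.
Assume [OH-] ≪ 0.763: [OH-] ≈ √(6.1 × 10^-4 × 0.763) = 2.16 × 10^-2 M
([OH-]/C₀ = 2.8% < 5%, so the approximation holds.)
pOH = 1.67, so pH = 14.00 − pOH = 12.33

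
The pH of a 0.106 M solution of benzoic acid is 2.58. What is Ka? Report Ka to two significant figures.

Ka = 6.7 × 10^-5

[H+] = 10^(-2.58) = 2.63 × 10^-3 M
At equilibrium [HA] = 0.106 − 2.63 × 10^-3 = 1.03 × 10^-1 M
Ka = [H+][A-]/[HA] = (2.63 × 10^-3)² / 1.03 × 10^-1 = 6.7 × 10^-5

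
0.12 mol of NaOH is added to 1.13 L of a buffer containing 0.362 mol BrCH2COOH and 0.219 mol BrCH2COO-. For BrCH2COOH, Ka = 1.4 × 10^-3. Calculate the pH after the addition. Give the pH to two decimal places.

OH- converts BrCH2COOH to BrCH2COO-: BrCH2COOH → 0.242 mol, BrCH2COO- → 0.339 mol.
pKa = −log(1.4 × 10^-3) = 2.854
pH = pKa + log(n_BrCH2COO-/n_BrCH2COOH) = 2.854 + log(0.339/0.242) = 2.854 + (+0.146)

pH = 3.00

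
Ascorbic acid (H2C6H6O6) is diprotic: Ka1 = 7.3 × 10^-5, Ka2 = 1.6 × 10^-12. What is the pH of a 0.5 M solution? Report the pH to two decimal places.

Since Ka1 ≫ Ka2, the first ionization dominates [H+].
Ka1 = x²/(0.5 − x) = 7.3 × 10^-5
x ≈ √(7.3 × 10^-5 × 0.5) = 6.04 × 10^-3 M
pH = −log(6.04 × 10^-3) = 2.22

pH = 2.22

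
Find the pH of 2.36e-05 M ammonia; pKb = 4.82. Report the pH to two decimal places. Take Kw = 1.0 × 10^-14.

NH3 + H2O ⇌ NH4+ + OH-
Kb = 10^(−4.82) = 1.51 × 10^-5
Kb = [OH-]²/(2.36e-05 − [OH-]) = 1.51 × 10^-5
[OH-] is not negligible relative to C₀; solve [OH-]² + 1.51e-05·[OH-] − 3.56e-10 = 0.
[OH-] = [−1.51e-05 + √(1.51e-05² + 1.43e-09)]/2 = 1.28 × 10^-5 M
pOH = −log(1.28 × 10^-5) = 4.89; pH = 14.00 − 4.89 = 9.11

pH = 9.11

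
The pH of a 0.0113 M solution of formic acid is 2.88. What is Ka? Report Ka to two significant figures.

[H+] = 10^(-2.88) = 1.32 × 10^-3 M
At equilibrium [HA] = 0.0113 − 1.32 × 10^-3 = 9.98 × 10^-3 M
Ka = [H+][A-]/[HA] = (1.32 × 10^-3)² / 9.98 × 10^-3 = 1.7 × 10^-4

Ka = 1.7 × 10^-4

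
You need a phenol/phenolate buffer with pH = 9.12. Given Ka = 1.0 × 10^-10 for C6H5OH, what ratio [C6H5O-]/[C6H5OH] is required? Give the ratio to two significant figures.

ratio = 0.13

pKa = -log(1.0 × 10^-10) = 10.000
pH = pKa + log(r) ⇒ log(r) = 9.12 − 10.000 = -0.880
r = [C6H5O-]/[C6H5OH] = 10^(-0.880) = 0.132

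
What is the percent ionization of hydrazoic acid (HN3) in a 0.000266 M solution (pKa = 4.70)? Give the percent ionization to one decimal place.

HN3 ⇌ N3- + H+; let x = [H+] at equilibrium.
Ka = 10^(−4.70) = 2.00 × 10^-5
Ka = x²/(C₀ − x); solving the quadratic gives x = 6.36 × 10^-5 M.
% ionization = x/C₀ × 100% = 6.36 × 10^-5/0.000266 × 100% = 23.9%

23.9%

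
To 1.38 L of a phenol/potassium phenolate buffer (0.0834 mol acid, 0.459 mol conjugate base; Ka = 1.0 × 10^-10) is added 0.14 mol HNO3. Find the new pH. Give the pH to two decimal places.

pH = 10.15

Added H+ converts C6H5O- to C6H5OH: C6H5OH → 0.223 mol, C6H5O- → 0.319 mol.
pKa = −log(1.0 × 10^-10) = 10.000
pH = pKa + log([A⁻]/[HA]) = 10.000 + log(0.319/0.223) = 10.000 +0.155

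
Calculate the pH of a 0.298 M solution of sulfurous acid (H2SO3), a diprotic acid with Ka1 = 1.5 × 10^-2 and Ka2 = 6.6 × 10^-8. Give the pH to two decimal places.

Ka1 ≫ Ka2, so treat the first dissociation as the only significant source of H+.
Ka1 = x²/(0.298 − x) = 1.5 × 10^-2
Solving the quadratic: x = (−Ka1 + √(Ka1² + 4·Ka1·C₀))/2 = 5.98 × 10^-2 M
pH = −log(5.98 × 10^-2) = 1.22

pH = 1.22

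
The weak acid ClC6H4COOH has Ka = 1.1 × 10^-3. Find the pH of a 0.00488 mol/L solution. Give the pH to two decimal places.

ClC6H4COOH ⇌ ClC6H4COO- + H+
Let x = [H+] at equilibrium. Ka = x²/(0.00488 − x).
The 5% rule fails; solving x² + Ka·x − Ka·C₀ = 0 exactly:
x = [−0.0011 + √(0.0011² + 2.15e-05)]/2 = 1.83 × 10^-3 M
pH = −log(1.83 × 10^-3) = 2.74

pH = 2.74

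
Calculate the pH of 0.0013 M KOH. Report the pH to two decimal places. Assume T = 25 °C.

pH = 11.11

KOH is a strong base; [OH-] = 0.0013 M.
pOH = -log(0.0013) = 2.89
pH = 14.00 - 2.89 = 11.11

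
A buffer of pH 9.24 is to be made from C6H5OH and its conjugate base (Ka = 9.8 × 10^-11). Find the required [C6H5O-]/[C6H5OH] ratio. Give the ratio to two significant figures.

ratio = 0.17

pKa = -log(9.8 × 10^-11) = 10.009
pH = pKa + log(r) ⇒ log(r) = 9.24 − 10.009 = -0.769
r = [C6H5O-]/[C6H5OH] = 10^(-0.769) = 0.17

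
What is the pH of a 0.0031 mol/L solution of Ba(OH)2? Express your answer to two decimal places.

Ba(OH)2 is a strong base (each formula unit releases 2 OH-); [OH-] = 0.0062 M.
pOH = -log(0.0062) = 2.21
pH = 14.00 - 2.21 = 11.79

pH = 11.79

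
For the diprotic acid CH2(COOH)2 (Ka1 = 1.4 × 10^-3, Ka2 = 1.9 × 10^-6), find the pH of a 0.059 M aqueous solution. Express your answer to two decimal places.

pH = 2.07

Ka1 ≫ Ka2, so treat the first dissociation as the only significant source of H+.
Ka1 = x²/(0.059 − x) = 1.4 × 10^-3
Solving the quadratic: x = (−Ka1 + √(Ka1² + 4·Ka1·C₀))/2 = 8.42 × 10^-3 M
pH = −log(8.42 × 10^-3) = 2.07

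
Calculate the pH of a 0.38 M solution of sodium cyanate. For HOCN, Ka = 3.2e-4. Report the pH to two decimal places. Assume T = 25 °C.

OCN- is the conjugate base of the weak acid HOCN.
Kb = Kw/Ka = 1.0×10^-14 / 3.2 × 10^-4 = 3.12 × 10^-11
Kb = x²/(0.38 − x) = 3.12 × 10^-11
Neglecting x in the denominator: x = √(3.12 × 10^-11 × 0.38) = 3.44 × 10^-6 M
pOH = −log(3.44 × 10^-6) = 5.46; pH = 14.00 − 5.46 = 8.54

pH = 8.54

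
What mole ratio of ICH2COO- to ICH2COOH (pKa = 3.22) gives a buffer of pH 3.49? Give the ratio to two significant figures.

ratio = 1.9

pH = pKa + log(r) ⇒ log(r) = 3.49 − 3.22 = +0.27
r = [ICH2COO-]/[ICH2COOH] = 10^(+0.27) = 1.86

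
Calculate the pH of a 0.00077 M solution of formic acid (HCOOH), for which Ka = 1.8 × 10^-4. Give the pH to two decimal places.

pH = 3.53

HCOOH ⇌ HCOO- + H+
From the ICE table, Ka = x²/(0.00077 − x) = 1.8 × 10^-4.
x is not negligible relative to C₀; solve x² + 0.00018·x − 1.39e-07 = 0.
x = [−0.00018 + √(0.00018² + 5.54e-07)]/2 = 2.93 × 10^-4 M
pH = −log(2.93 × 10^-4) = 3.53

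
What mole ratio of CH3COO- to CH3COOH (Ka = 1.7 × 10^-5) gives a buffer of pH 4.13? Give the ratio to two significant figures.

pKa = -log(1.7 × 10^-5) = 4.770
pH = pKa + log(r) ⇒ log(r) = 4.13 − 4.770 = -0.640
r = [CH3COO-]/[CH3COOH] = 10^(-0.640) = 0.229

ratio = 0.23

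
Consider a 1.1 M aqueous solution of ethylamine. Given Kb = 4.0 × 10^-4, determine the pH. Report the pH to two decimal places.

pH = 12.32

C2H5NH2 + H2O ⇌ C2H5NH3+ + OH-
Kb = x²/(1.1 − x) = 4.0 × 10^-4
Since Kb ≪ C₀, x ≈ √(Kb·C₀) = 2.10 × 10^-2 M.
(x/C₀ = 1.9% < 5%, so the approximation holds.)
pOH = 1.68, so pH = 14.00 − pOH = 12.32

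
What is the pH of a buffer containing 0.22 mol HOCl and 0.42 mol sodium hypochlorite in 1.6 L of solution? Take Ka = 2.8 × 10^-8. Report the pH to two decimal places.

pH = 7.83

pKa = −log(2.8 × 10^-8) = 7.553
Henderson–Hasselbalch: pH = pKa + log([OCl-]/[HOCl]) = 7.553 + log(0.42/0.22)
pH = 7.553 + (+0.281) = 7.83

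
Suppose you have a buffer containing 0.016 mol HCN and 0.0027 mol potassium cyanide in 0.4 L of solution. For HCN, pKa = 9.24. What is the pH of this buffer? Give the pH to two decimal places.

pH = 8.47

Using pH = pKa + log([base]/[acid]) with [base]/[acid] = 0.0027/0.016:
pH = 9.24 + (-0.773) = 8.47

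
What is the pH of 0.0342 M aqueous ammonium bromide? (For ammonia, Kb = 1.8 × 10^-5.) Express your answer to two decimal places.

pH = 5.36

NH4+ is the conjugate acid of the weak base NH3.
Ka = Kw/Kb = 1.0×10^-14 / 1.8 × 10^-5 = 5.56 × 10^-10
Ka = [H+]²/(0.0342 − [H+]) = 5.56 × 10^-10
Since Ka ≪ C₀, [H+] ≈ √(Ka·C₀) = 4.36 × 10^-6 M.
pH = −log[H+] = −log(4.36 × 10^-6) = 5.36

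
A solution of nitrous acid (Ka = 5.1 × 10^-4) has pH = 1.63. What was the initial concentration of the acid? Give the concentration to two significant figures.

[H+] = 10^(-1.63) = 2.34 × 10^-2 M = x
Ka = x²/(C₀ − x) ⇒ C₀ = x + x²/Ka
C₀ = 2.34 × 10^-2 + (2.34 × 10^-2)²/(5.1 × 10^-4) = 1.10 M

C₀ = 1.1 M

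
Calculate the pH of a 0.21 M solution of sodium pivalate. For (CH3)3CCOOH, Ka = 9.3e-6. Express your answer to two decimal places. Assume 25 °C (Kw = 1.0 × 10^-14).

pH = 9.18

(CH3)3CCOO- is the conjugate base of the weak acid (CH3)3CCOOH.
Kb = Kw/Ka = 1.0×10^-14 / 9.3 × 10^-6 = 1.08 × 10^-9
From the ICE table, Kb = x²/(0.21 − x) = 1.08 × 10^-9.
Since Kb ≪ C₀, x ≈ √(Kb·C₀) = 1.51 × 10^-5 M.
(x/C₀ = 0.0072% < 5%, so the approximation holds.)
pOH = −log(1.51 × 10^-5) = 4.82; pH = 14.00 − 4.82 = 9.18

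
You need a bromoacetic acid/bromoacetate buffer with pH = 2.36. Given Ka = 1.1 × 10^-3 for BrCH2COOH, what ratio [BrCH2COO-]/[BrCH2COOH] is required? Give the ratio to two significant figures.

ratio = 0.25

pKa = -log(1.1 × 10^-3) = 2.959
pH = pKa + log(r) ⇒ log(r) = 2.36 − 2.959 = -0.599
r = [BrCH2COO-]/[BrCH2COOH] = 10^(-0.599) = 0.252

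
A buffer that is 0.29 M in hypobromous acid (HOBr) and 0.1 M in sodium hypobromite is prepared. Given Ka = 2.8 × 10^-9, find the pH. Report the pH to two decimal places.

pH = 8.09

pKa = −log(2.8 × 10^-9) = 8.553
pH = pKa + log([A⁻]/[HA]) = 8.553 + log(0.1/0.29)
pH = 8.553 + (-0.462) = 8.09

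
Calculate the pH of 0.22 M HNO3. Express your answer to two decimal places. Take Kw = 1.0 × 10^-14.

pH = 0.66

HNO3 is a strong acid and dissociates completely, so [H+] = 0.22 M.
pH = -log(0.22) = 0.66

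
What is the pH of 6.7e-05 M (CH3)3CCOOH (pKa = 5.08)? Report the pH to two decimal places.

(CH3)3CCOOH ⇌ (CH3)3CCOO- + H+
Ka = 10^(−5.08) = 8.32 × 10^-6
From the ICE table, Ka = [H+]²/(6.7e-05 − [H+]) = 8.32 × 10^-6.
Here C₀/Ka ≈ 8.05, so the small-[H+] approximation fails. Use the quadratic:
[H+] = (−Ka + √(Ka² + 4·Ka·C₀))/2 = 1.98 × 10^-5 M
pH = −log[H+] = −log(1.98 × 10^-5) = 4.70

pH = 4.70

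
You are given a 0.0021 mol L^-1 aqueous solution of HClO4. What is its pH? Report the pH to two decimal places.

HClO4 is a strong acid and dissociates completely, so [H+] = 0.0021 M.
pH = -log(0.0021) = 2.68

pH = 2.68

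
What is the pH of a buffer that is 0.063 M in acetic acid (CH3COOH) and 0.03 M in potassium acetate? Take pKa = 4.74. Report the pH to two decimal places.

pH = 4.42

Using pH = pKa + log([base]/[acid]) with [base]/[acid] = 0.03/0.063:
pH = 4.74 + (-0.322) = 4.42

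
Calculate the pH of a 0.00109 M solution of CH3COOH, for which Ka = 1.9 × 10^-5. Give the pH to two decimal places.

CH3COOH ⇌ CH3COO- + H+
Let x = [H+] at equilibrium. Ka = x²/(0.00109 − x).
The 5% rule fails; solving x² + Ka·x − Ka·C₀ = 0 exactly:
x = [−1.9e-05 + √(1.9e-05² + 8.28e-08)]/2 = 1.35 × 10^-4 M
pH = −log(1.35 × 10^-4) = 3.87

pH = 3.87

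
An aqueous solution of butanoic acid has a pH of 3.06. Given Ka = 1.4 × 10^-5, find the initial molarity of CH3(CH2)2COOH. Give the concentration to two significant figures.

C₀ = 5.5 × 10^-2 M

[H+] = 10^(-3.06) = 8.71 × 10^-4 M = x
Ka = x²/(C₀ − x) ⇒ C₀ = x + x²/Ka
C₀ = 8.71 × 10^-4 + (8.71 × 10^-4)²/(1.4 × 10^-5) = 5.51 × 10^-2 M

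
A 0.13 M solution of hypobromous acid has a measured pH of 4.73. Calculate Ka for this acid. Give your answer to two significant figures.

[H+] = 10^(-4.73) = 1.86 × 10^-5 M
At equilibrium [HA] = 0.13 − 1.86 × 10^-5 = 1.30 × 10^-1 M
Ka = [H+][A-]/[HA] = (1.86 × 10^-5)² / 1.30 × 10^-1 = 2.7 × 10^-9

Ka = 2.7 × 10^-9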